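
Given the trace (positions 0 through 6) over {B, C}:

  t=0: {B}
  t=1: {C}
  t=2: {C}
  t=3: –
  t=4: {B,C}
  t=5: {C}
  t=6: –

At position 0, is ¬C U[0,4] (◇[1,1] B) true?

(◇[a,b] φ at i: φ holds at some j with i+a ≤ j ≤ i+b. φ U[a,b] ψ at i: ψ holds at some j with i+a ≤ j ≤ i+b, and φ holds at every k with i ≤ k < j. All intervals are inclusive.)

Does not hold

Need some j in [0,4] with ◇[1,1] B, and ¬C at every k in [0,j-1].
  j=0: ◇[1,1] B — fails (none in [1,1]).
  j=1: ◇[1,1] B — fails (none in [2,2]).
  j=2: ◇[1,1] B — fails (none in [3,3]).
  j=3: ◇[1,1] B holds, but ¬C fails at k=1 → not this j.
  j=4: ◇[1,1] B — fails (none in [5,5]).
No j in the window works → until fails.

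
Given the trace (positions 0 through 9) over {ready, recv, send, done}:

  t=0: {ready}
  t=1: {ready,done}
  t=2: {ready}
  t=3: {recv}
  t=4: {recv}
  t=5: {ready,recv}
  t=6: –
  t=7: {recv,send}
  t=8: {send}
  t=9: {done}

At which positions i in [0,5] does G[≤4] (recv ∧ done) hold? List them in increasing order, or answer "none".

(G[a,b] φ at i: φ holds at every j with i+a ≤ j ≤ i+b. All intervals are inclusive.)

none

Evaluate at each i in [0,5]:
  i=0: ✗ (fails at j=0)
  i=1: ✗ (fails at j=1)
  i=2: ✗ (fails at j=2)
  i=3: ✗ (fails at j=3)
  i=4: ✗ (fails at j=4)
  i=5: ✗ (fails at j=5)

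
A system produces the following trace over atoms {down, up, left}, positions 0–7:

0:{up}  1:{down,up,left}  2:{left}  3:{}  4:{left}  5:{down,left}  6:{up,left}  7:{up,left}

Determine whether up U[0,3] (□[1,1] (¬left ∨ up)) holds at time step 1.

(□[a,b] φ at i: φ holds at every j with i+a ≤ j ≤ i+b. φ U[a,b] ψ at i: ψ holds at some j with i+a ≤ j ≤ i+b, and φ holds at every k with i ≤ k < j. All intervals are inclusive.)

True

Need some j in [1,4] with □[1,1] (¬left ∨ up), and up at every k in [1,j-1].
  j=1: □[1,1] (¬left ∨ up) — fails at 2.
  j=2: □[1,1] (¬left ∨ up) holds; up holds at every k in [1,1] → satisfied.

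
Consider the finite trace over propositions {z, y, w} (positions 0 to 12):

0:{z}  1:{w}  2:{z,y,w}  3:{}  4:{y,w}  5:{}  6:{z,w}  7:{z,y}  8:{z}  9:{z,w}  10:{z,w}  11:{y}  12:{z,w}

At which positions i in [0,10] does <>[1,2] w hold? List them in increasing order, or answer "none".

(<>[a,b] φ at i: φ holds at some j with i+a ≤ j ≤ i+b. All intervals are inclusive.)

0, 1, 2, 3, 4, 5, 7, 8, 9, 10

Evaluate at each i in [0,10]:
  i=0: ✓ (witness j=1)
  i=1: ✓ (witness j=2)
  i=2: ✓ (witness j=4)
  i=3: ✓ (witness j=4)
  i=4: ✓ (witness j=6)
  i=5: ✓ (witness j=6)
  i=6: ✗ (none in [7,8])
  i=7: ✓ (witness j=9)
  i=8: ✓ (witness j=9)
  i=9: ✓ (witness j=10)
  i=10: ✓ (witness j=12)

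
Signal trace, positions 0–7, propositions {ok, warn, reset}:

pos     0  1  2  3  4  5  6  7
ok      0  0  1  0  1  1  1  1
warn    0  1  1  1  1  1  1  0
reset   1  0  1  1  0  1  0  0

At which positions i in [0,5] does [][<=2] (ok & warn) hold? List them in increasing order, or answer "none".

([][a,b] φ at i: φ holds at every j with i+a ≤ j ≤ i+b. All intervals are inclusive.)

Evaluate at each i in [0,5]:
  i=0: ✗ (fails at j=0)
  i=1: ✗ (fails at j=1)
  i=2: ✗ (fails at j=3)
  i=3: ✗ (fails at j=3)
  i=4: ✓ (all of [4,6])
  i=5: ✗ (fails at j=7)

4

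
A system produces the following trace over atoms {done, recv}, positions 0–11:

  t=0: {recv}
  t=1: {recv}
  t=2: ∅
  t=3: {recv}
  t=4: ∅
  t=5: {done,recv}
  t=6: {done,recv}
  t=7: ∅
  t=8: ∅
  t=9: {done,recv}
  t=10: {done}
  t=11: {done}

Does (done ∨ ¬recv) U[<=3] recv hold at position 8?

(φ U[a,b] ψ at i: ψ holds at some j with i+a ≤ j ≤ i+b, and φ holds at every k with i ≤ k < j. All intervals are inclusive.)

Need some j in [8,11] with recv, and (done ∨ ¬recv) at every k in [8,j-1].
  j=8: recv false.
  j=9: recv holds; (done ∨ ¬recv) holds at every k in [8,8] → satisfied.

Yes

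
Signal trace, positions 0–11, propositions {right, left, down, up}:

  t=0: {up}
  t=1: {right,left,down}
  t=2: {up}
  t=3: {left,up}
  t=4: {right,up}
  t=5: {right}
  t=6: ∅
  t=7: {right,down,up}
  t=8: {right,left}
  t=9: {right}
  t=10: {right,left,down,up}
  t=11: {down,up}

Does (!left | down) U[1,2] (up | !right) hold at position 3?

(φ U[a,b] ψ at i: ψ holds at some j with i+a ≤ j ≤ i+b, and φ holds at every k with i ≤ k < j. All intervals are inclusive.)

False

Need some j in [4,5] with (up | !right), and (!left | down) at every k in [3,j-1].
  j=4: (up | !right) holds, but (!left | down) fails at k=3 → not this j.
  j=5: (up | !right) false.
No j in the window works → until fails.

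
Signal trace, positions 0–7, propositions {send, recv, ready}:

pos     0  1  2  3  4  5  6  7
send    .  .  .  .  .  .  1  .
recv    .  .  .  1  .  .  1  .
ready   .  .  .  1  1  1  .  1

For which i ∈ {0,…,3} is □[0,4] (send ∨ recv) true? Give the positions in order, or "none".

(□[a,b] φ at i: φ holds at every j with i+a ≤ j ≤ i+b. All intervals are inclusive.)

Evaluate at each i in [0,3]:
  i=0: ✗ (fails at j=0)
  i=1: ✗ (fails at j=1)
  i=2: ✗ (fails at j=2)
  i=3: ✗ (fails at j=4)

none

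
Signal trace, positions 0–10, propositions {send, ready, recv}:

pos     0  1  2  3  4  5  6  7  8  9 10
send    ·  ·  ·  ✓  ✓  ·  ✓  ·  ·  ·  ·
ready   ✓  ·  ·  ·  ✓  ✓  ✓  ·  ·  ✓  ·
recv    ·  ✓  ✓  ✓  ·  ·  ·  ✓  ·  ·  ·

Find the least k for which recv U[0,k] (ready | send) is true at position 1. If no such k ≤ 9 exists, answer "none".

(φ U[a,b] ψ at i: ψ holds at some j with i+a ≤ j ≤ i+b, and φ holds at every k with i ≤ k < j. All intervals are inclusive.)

2

Need earliest j ≥ 1 with (ready | send), and recv at every k in [1,j-1].
  j=1: rhs fails.
  j=2: rhs fails.
  j=3: rhs holds; lhs holds on [1,2]. k = 2.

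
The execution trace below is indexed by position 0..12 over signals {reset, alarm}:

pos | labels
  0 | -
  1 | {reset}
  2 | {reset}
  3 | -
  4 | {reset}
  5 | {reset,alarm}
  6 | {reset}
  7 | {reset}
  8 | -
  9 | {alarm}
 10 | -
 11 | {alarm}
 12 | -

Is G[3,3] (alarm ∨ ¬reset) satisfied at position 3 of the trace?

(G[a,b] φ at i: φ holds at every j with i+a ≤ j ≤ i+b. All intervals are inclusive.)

No

Check (alarm ∨ ¬reset) at every j in [6,6]:
  j=6: false
Fails at j=6 → formula fails.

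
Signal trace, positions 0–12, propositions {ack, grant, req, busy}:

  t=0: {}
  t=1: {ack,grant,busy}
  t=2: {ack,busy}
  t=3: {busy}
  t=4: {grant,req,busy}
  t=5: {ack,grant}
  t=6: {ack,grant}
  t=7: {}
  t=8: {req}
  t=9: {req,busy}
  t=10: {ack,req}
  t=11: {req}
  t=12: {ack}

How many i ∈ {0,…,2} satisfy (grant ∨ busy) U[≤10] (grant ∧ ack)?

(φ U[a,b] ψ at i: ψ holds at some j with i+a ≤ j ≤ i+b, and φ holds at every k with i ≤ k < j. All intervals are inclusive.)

Evaluate at each i in [0,2]:
  i=0: ✗ (lhs fails at k=0 before rhs at j=1)
  i=1: ✓ (rhs at j=1)
  i=2: ✓ (rhs at j=5; lhs holds on [2,4])
Positions where it holds: {1, 2} → 2.

2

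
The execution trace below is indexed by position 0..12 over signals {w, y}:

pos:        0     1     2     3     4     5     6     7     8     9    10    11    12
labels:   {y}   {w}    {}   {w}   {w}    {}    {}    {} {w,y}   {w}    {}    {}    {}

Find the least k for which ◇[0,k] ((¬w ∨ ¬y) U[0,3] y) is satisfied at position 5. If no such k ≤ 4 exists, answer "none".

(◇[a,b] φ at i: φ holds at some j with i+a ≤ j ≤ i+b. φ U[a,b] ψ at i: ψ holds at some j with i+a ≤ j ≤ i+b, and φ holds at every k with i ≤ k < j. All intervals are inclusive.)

Scan j = 5,6,… for ((¬w ∨ ¬y) U[0,3] y):
  j=5: holds
First hit at j=5, so smallest k = 5-5 = 0.

0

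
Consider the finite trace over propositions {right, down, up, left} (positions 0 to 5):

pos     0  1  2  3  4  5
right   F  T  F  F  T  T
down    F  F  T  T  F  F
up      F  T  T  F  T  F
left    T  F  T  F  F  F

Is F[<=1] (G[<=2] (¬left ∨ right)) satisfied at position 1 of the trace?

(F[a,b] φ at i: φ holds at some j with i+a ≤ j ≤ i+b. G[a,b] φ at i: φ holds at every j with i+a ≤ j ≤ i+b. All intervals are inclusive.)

Check G[<=2] (¬left ∨ right) at each j in [1,2]:
  j=1: fails at 2
  j=2: fails at 2
No position in the window satisfies it → formula fails.

No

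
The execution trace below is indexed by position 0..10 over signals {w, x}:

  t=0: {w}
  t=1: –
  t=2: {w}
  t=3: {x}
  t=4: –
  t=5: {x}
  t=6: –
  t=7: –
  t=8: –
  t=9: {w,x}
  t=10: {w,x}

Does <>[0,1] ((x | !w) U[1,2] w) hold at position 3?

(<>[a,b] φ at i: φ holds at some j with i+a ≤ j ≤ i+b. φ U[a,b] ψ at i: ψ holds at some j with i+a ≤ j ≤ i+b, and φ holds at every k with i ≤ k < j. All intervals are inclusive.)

Check ((x | !w) U[1,2] w) at each j in [3,4]:
  j=3: fails
  j=4: fails
No position in the window satisfies it → formula fails.

Does not hold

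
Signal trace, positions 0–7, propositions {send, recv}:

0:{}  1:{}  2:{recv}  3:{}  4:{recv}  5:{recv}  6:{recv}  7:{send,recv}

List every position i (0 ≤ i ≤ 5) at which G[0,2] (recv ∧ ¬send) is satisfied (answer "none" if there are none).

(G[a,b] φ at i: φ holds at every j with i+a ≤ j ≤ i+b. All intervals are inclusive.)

4

Evaluate at each i in [0,5]:
  i=0: ✗ (fails at j=0)
  i=1: ✗ (fails at j=1)
  i=2: ✗ (fails at j=3)
  i=3: ✗ (fails at j=3)
  i=4: ✓ (all of [4,6])
  i=5: ✗ (fails at j=7)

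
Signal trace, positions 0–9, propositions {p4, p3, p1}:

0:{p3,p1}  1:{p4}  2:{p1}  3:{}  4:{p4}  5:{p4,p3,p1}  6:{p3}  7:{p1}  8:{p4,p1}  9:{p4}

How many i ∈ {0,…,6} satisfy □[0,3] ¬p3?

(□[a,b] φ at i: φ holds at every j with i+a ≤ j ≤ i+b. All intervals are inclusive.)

1

Evaluate at each i in [0,6]:
  i=0: ✗ (fails at j=0)
  i=1: ✓ (all of [1,4])
  i=2: ✗ (fails at j=5)
  i=3: ✗ (fails at j=5)
  i=4: ✗ (fails at j=5)
  i=5: ✗ (fails at j=5)
  i=6: ✗ (fails at j=6)
Positions where it holds: {1} → 1.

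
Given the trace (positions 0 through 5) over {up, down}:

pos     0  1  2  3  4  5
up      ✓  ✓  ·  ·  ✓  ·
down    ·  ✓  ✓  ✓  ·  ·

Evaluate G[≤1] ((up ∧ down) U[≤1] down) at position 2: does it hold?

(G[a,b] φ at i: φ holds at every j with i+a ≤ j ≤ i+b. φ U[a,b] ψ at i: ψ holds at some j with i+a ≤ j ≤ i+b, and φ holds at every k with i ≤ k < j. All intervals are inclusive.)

True

Check ((up ∧ down) U[≤1] down) at every j in [2,3]:
  j=2: holds
  j=3: holds
All positions satisfy it → formula holds.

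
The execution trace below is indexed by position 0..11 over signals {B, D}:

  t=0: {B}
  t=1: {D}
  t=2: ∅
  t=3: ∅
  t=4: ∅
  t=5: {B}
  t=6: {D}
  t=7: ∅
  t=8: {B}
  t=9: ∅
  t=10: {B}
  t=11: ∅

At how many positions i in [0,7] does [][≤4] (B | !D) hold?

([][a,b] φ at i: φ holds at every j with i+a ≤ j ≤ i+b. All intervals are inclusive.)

Evaluate at each i in [0,7]:
  i=0: ✗ (fails at j=1)
  i=1: ✗ (fails at j=1)
  i=2: ✗ (fails at j=6)
  i=3: ✗ (fails at j=6)
  i=4: ✗ (fails at j=6)
  i=5: ✗ (fails at j=6)
  i=6: ✗ (fails at j=6)
  i=7: ✓ (all of [7,11])
Positions where it holds: {7} → 1.

1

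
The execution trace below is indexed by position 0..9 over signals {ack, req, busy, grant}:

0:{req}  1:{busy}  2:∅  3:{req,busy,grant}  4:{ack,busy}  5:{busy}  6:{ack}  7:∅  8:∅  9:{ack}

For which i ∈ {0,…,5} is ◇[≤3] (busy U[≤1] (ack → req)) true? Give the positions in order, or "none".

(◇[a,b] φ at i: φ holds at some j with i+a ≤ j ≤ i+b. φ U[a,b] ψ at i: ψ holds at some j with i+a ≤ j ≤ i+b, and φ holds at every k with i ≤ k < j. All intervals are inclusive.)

0, 1, 2, 3, 4, 5

Evaluate at each i in [0,5]:
  i=0: ✓ (witness j=0)
  i=1: ✓ (witness j=1)
  i=2: ✓ (witness j=2)
  i=3: ✓ (witness j=3)
  i=4: ✓ (witness j=4)
  i=5: ✓ (witness j=5)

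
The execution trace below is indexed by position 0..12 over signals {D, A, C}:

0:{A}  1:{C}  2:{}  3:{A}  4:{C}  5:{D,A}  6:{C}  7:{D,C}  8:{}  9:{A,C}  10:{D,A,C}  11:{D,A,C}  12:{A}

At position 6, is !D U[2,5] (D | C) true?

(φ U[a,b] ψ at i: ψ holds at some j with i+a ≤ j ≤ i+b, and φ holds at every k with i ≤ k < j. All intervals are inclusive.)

Need some j in [8,11] with (D | C), and !D at every k in [6,j-1].
  j=8: (D | C) false.
  j=9: (D | C) holds, but !D fails at k=7 → not this j.
  j=10: (D | C) holds, but !D fails at k=7 → not this j.
  j=11: (D | C) holds, but !D fails at k=7 → not this j.
No j in the window works → until fails.

False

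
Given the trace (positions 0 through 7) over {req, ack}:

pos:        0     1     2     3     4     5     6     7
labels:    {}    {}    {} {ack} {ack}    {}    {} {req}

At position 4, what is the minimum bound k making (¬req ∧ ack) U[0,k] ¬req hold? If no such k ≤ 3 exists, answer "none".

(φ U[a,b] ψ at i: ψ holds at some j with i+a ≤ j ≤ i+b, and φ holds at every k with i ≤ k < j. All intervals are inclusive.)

Need earliest j ≥ 4 with ¬req, and (¬req ∧ ack) at every k in [4,j-1].
  j=4: rhs holds (empty prefix). k = 0.

0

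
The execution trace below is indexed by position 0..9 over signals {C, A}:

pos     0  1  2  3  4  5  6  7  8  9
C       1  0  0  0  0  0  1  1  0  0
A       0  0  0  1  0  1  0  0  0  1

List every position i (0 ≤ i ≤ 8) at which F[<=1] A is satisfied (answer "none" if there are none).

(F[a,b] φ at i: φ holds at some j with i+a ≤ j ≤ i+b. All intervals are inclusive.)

Evaluate at each i in [0,8]:
  i=0: ✗ (none in [0,1])
  i=1: ✗ (none in [1,2])
  i=2: ✓ (witness j=3)
  i=3: ✓ (witness j=3)
  i=4: ✓ (witness j=5)
  i=5: ✓ (witness j=5)
  i=6: ✗ (none in [6,7])
  i=7: ✗ (none in [7,8])
  i=8: ✓ (witness j=9)

2, 3, 4, 5, 8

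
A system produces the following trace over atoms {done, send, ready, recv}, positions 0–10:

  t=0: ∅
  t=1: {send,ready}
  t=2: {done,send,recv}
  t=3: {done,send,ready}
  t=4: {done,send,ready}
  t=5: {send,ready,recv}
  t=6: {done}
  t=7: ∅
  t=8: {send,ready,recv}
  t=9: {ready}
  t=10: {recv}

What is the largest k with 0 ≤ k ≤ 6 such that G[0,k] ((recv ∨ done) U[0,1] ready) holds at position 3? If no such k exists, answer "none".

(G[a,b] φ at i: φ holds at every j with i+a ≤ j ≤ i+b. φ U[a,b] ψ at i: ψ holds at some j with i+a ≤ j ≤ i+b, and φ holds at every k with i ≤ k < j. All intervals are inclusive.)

((recv ∨ done) U[0,1] ready) must hold from j=3 onward; find where it first fails.
  j=3: holds
  j=4: holds
  j=5: holds
  j=6: fails
Holds on [3,5], so largest k = 2.

2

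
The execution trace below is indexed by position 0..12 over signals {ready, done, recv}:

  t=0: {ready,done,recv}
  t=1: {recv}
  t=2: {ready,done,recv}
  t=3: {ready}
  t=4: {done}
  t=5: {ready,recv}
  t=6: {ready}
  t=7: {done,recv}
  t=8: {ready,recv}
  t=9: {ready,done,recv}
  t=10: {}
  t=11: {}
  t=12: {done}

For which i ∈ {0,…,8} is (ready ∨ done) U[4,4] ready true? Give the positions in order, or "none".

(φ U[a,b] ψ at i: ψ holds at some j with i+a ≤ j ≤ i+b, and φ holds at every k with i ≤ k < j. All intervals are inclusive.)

Evaluate at each i in [0,8]:
  i=0: ✗ (no rhs in [4,4])
  i=1: ✗ (lhs fails at k=1 before rhs at j=5)
  i=2: ✓ (rhs at j=6; lhs holds on [2,5])
  i=3: ✗ (no rhs in [7,7])
  i=4: ✓ (rhs at j=8; lhs holds on [4,7])
  i=5: ✓ (rhs at j=9; lhs holds on [5,8])
  i=6: ✗ (no rhs in [10,10])
  i=7: ✗ (no rhs in [11,11])
  i=8: ✗ (no rhs in [12,12])

2, 4, 5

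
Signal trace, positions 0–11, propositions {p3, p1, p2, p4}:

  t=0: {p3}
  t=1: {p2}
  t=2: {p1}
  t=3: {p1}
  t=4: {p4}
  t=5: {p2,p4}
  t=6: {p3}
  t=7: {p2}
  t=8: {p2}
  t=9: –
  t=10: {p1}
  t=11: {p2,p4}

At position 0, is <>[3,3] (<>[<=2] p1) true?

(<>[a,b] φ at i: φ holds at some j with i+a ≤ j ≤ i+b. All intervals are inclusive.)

Holds

Check <>[<=2] p1 at each j in [3,3]:
  j=3: holds (witness at 3)
Found at j=3 → formula holds.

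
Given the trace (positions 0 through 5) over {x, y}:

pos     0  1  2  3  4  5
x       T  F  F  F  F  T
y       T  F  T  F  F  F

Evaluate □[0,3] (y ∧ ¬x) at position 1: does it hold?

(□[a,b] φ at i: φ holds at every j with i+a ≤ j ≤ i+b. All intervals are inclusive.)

Check (y ∧ ¬x) at every j in [1,4]:
  j=1: false
  j=2: true
  j=3: false
  j=4: false
Fails at j=1 → formula fails.

No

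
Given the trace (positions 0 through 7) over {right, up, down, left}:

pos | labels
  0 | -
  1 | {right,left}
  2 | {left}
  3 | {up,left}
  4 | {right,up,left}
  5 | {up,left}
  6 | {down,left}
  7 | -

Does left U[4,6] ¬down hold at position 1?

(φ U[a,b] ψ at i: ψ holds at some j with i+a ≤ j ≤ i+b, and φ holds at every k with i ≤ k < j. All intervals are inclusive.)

Need some j in [5,7] with ¬down, and left at every k in [1,j-1].
  j=5: ¬down holds; left holds at every k in [1,4] → satisfied.

True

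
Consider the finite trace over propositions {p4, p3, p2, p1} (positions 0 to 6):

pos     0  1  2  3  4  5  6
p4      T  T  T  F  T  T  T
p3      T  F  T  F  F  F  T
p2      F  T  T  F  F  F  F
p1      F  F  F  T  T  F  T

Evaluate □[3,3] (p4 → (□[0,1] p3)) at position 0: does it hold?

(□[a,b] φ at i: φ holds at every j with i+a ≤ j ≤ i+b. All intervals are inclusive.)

Check (p4 → (□[0,1] p3)) at every j in [3,3]:
  j=3: antecedent false → ✓
All positions satisfy it → formula holds.

Yes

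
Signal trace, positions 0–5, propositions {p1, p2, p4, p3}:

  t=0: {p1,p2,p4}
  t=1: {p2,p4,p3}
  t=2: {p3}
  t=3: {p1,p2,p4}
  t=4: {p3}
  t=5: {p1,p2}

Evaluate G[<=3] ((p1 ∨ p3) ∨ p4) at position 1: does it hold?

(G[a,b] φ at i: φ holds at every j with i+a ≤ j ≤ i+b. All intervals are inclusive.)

Check ((p1 ∨ p3) ∨ p4) at every j in [1,4]:
  j=1: true
  j=2: true
  j=3: true
  j=4: true
All positions satisfy it → formula holds.

Holds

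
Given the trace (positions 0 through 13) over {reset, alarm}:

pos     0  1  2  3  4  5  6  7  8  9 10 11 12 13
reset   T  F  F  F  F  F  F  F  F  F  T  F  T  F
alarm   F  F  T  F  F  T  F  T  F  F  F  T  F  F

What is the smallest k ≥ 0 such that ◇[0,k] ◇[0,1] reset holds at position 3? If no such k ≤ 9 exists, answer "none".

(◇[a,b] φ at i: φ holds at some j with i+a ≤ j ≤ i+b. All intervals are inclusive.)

Scan j = 3,4,… for ◇[0,1] reset:
  j=3: fails
  j=4: fails
  j=5: fails
  j=6: fails
  j=7: fails
  j=8: fails
  j=9: holds
First hit at j=9, so smallest k = 9-3 = 6.

6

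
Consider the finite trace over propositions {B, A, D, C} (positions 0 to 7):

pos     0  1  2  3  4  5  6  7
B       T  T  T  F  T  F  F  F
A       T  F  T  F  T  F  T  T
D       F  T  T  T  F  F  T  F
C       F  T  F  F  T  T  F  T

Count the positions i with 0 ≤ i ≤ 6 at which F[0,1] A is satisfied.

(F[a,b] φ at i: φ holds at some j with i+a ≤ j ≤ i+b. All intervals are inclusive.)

Evaluate at each i in [0,6]:
  i=0: ✓ (witness j=0)
  i=1: ✓ (witness j=2)
  i=2: ✓ (witness j=2)
  i=3: ✓ (witness j=4)
  i=4: ✓ (witness j=4)
  i=5: ✓ (witness j=6)
  i=6: ✓ (witness j=6)
Positions where it holds: {0, 1, 2, 3, 4, 5, 6} → 7.

7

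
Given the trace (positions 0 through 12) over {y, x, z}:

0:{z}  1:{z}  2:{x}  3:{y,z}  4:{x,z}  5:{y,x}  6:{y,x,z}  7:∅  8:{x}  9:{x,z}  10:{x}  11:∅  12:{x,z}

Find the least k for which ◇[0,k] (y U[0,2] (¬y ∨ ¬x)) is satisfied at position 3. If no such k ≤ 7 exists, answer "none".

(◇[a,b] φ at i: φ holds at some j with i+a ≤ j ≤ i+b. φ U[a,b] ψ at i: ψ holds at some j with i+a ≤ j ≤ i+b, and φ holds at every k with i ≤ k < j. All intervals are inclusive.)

Scan j = 3,4,… for (y U[0,2] (¬y ∨ ¬x)):
  j=3: holds
First hit at j=3, so smallest k = 3-3 = 0.

0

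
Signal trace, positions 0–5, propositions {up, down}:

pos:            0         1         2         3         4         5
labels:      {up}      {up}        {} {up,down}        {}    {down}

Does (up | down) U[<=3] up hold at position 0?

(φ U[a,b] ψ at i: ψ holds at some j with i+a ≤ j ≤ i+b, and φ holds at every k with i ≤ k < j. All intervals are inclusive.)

True

Need some j in [0,3] with up, and (up | down) at every k in [0,j-1].
  j=0: up holds; no prefix to check → satisfied.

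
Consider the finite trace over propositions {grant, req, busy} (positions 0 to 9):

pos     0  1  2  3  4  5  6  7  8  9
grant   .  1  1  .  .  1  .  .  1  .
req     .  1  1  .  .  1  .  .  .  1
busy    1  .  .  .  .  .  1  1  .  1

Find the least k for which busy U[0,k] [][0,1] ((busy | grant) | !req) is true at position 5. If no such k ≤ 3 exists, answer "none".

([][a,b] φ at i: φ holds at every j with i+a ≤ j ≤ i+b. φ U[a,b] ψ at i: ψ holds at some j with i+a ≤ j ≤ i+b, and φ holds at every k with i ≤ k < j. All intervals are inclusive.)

Need earliest j ≥ 5 with [][0,1] ((busy | grant) | !req), and busy at every k in [5,j-1].
  j=5: rhs holds (empty prefix). k = 0.

0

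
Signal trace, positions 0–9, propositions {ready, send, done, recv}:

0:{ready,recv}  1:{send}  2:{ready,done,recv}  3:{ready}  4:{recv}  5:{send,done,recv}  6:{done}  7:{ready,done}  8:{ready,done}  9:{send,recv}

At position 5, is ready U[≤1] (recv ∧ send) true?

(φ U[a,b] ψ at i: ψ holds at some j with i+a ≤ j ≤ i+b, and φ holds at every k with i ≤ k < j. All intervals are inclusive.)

True

Need some j in [5,6] with (recv ∧ send), and ready at every k in [5,j-1].
  j=5: (recv ∧ send) holds; no prefix to check → satisfied.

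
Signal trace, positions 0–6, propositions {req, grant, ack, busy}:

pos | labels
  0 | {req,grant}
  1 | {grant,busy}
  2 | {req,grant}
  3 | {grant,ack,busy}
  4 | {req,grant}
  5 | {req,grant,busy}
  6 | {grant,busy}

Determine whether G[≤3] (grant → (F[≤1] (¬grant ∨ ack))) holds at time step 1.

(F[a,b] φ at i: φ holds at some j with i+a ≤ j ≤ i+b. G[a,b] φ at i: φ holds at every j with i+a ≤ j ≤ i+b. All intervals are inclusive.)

Check (grant → (F[≤1] (¬grant ∨ ack))) at every j in [1,4]:
  j=1: antecedent true; consequent fails (none in [1,2]) → ✗
  j=2: antecedent true; consequent holds (witness at 3) → ✓
  j=3: antecedent true; consequent holds (witness at 3) → ✓
  j=4: antecedent true; consequent fails (none in [4,5]) → ✗
Fails at j=1 → formula fails.

Does not hold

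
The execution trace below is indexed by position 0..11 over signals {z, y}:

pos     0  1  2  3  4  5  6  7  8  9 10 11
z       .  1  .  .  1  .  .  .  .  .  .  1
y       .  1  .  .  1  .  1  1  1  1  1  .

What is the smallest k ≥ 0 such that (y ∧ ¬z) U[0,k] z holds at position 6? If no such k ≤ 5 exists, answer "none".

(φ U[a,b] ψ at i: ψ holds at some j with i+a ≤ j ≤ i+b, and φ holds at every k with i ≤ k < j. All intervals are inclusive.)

5

Need earliest j ≥ 6 with z, and (y ∧ ¬z) at every k in [6,j-1].
  j=6: rhs fails.
  j=7: rhs fails.
  j=8: rhs fails.
  j=9: rhs fails.
  j=10: rhs fails.
  j=11: rhs holds; lhs holds on [6,10]. k = 5.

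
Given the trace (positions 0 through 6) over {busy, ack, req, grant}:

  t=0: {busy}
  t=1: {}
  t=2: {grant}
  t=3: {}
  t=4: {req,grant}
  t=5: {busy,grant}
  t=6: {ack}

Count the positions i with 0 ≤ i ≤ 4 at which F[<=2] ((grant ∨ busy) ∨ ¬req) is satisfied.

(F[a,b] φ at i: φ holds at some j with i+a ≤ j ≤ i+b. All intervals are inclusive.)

5

Evaluate at each i in [0,4]:
  i=0: ✓ (witness j=0)
  i=1: ✓ (witness j=1)
  i=2: ✓ (witness j=2)
  i=3: ✓ (witness j=3)
  i=4: ✓ (witness j=4)
Positions where it holds: {0, 1, 2, 3, 4} → 5.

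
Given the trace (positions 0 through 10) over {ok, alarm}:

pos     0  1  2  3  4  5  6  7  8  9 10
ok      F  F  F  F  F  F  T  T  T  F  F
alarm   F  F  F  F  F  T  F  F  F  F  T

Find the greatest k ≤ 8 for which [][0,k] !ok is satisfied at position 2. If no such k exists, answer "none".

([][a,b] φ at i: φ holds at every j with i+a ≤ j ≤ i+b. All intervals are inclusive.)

!ok must hold from j=2 onward; find where it first fails.
  j=2: holds
  j=3: holds
  j=4: holds
  j=5: holds
  j=6: fails
Holds on [2,5], so largest k = 3.

3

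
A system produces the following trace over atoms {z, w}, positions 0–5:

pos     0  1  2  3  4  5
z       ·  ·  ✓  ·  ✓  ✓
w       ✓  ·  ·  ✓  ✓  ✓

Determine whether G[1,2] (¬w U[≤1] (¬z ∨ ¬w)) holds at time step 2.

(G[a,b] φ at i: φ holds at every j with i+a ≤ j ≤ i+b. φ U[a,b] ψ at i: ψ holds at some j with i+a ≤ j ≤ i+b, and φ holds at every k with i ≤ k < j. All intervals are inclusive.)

Does not hold

Check (¬w U[≤1] (¬z ∨ ¬w)) at every j in [3,4]:
  j=3: holds
  j=4: fails
Fails at j=4 → formula fails.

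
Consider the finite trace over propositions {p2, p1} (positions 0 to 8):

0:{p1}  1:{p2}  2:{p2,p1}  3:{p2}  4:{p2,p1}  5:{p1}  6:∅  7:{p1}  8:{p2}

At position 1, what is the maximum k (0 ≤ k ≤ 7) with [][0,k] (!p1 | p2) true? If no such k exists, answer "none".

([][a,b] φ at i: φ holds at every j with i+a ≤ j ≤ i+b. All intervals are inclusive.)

3

(!p1 | p2) must hold from j=1 onward; find where it first fails.
  j=1: holds
  j=2: holds
  j=3: holds
  j=4: holds
  j=5: fails
Holds on [1,4], so largest k = 3.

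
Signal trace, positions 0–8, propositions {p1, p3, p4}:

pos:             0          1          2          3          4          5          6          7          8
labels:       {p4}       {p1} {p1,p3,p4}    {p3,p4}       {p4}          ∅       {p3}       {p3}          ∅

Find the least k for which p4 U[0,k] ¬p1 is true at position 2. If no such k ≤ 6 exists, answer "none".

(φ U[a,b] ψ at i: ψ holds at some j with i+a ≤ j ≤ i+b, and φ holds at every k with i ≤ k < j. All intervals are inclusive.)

Need earliest j ≥ 2 with ¬p1, and p4 at every k in [2,j-1].
  j=2: rhs fails.
  j=3: rhs holds; lhs holds on [2,2]. k = 1.

1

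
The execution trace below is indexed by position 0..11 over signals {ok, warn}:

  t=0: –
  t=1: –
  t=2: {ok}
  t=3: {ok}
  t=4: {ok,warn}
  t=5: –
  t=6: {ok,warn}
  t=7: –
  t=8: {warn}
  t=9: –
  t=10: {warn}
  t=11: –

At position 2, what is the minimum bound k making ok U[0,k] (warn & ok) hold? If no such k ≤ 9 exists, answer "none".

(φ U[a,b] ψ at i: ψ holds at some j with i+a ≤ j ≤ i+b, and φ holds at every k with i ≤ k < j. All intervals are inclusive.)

Need earliest j ≥ 2 with (warn & ok), and ok at every k in [2,j-1].
  j=2: rhs fails.
  j=3: rhs fails.
  j=4: rhs holds; lhs holds on [2,3]. k = 2.

2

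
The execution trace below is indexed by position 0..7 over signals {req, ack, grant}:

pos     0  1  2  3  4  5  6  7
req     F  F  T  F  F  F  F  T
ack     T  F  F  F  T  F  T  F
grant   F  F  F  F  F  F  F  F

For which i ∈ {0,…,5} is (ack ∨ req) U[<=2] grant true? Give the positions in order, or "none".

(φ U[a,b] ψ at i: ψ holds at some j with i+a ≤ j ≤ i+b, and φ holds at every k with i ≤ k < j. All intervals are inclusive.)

none

Evaluate at each i in [0,5]:
  i=0: ✗ (no rhs in [0,2])
  i=1: ✗ (no rhs in [1,3])
  i=2: ✗ (no rhs in [2,4])
  i=3: ✗ (no rhs in [3,5])
  i=4: ✗ (no rhs in [4,6])
  i=5: ✗ (no rhs in [5,7])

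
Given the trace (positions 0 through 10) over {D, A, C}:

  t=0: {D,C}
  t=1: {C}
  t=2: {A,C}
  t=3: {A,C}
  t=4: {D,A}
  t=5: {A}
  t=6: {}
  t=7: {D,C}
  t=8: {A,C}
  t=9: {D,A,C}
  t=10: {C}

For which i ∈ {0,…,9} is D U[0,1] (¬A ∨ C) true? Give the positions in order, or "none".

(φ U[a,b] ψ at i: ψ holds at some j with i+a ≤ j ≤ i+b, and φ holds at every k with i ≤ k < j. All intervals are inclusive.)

Evaluate at each i in [0,9]:
  i=0: ✓ (rhs at j=0)
  i=1: ✓ (rhs at j=1)
  i=2: ✓ (rhs at j=2)
  i=3: ✓ (rhs at j=3)
  i=4: ✗ (no rhs in [4,5])
  i=5: ✗ (lhs fails at k=5 before rhs at j=6)
  i=6: ✓ (rhs at j=6)
  i=7: ✓ (rhs at j=7)
  i=8: ✓ (rhs at j=8)
  i=9: ✓ (rhs at j=9)

0, 1, 2, 3, 6, 7, 8, 9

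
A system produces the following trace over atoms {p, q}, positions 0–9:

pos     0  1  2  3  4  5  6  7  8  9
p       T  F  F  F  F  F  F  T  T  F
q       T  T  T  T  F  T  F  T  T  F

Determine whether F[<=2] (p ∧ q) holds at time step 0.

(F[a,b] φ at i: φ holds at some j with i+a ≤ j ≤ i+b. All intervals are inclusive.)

Check (p ∧ q) at each j in [0,2]:
  j=0: true
  j=1: false
  j=2: false
Found at j=0 → formula holds.

Holds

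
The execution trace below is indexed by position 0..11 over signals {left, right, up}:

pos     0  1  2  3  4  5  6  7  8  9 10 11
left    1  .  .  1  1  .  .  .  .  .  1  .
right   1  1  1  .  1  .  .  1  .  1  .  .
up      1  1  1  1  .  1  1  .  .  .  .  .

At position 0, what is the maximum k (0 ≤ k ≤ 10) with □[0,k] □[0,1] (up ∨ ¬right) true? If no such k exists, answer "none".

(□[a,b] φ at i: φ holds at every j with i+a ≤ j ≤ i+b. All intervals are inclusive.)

2

□[0,1] (up ∨ ¬right) must hold from j=0 onward; find where it first fails.
  j=0: holds
  j=1: holds
  j=2: holds
  j=3: fails
Holds on [0,2], so largest k = 2.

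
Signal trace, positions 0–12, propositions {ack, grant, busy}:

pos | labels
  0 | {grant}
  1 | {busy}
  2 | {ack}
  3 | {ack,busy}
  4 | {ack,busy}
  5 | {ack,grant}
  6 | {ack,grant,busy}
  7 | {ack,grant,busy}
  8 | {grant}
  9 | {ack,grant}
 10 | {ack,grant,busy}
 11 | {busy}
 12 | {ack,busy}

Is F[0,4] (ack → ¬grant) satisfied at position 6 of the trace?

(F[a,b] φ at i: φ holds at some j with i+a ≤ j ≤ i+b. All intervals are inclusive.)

Check (ack → ¬grant) at each j in [6,10]:
  j=6: false
  j=7: false
  j=8: true
  j=9: false
  j=10: false
Found at j=8 → formula holds.

Holds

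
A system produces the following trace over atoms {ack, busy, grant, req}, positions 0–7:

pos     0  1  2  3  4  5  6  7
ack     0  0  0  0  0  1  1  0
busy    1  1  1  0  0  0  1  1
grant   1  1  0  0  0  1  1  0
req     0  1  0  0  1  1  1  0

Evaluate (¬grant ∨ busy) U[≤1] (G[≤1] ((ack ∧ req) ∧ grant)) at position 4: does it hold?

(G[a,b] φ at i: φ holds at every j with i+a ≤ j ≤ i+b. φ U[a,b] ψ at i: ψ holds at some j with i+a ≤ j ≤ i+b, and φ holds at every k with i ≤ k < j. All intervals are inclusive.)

Need some j in [4,5] with G[≤1] ((ack ∧ req) ∧ grant), and (¬grant ∨ busy) at every k in [4,j-1].
  j=4: G[≤1] ((ack ∧ req) ∧ grant) — fails at 4.
  j=5: G[≤1] ((ack ∧ req) ∧ grant) holds; (¬grant ∨ busy) holds at every k in [4,4] → satisfied.

Holds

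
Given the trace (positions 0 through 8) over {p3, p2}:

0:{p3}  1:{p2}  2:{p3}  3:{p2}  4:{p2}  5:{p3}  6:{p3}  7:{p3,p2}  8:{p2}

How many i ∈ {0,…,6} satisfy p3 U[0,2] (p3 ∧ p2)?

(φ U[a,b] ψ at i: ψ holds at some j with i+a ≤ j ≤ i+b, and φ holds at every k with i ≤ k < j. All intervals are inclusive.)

Evaluate at each i in [0,6]:
  i=0: ✗ (no rhs in [0,2])
  i=1: ✗ (no rhs in [1,3])
  i=2: ✗ (no rhs in [2,4])
  i=3: ✗ (no rhs in [3,5])
  i=4: ✗ (no rhs in [4,6])
  i=5: ✓ (rhs at j=7; lhs holds on [5,6])
  i=6: ✓ (rhs at j=7; lhs holds on [6,6])
Positions where it holds: {5, 6} → 2.

2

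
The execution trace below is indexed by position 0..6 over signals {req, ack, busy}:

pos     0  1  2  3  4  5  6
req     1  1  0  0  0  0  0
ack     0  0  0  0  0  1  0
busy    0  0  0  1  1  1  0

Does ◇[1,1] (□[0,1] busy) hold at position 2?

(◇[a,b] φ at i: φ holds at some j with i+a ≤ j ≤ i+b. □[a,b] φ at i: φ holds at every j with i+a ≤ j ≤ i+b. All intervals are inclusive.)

True

Check □[0,1] busy at each j in [3,3]:
  j=3: holds on [3,4]
Found at j=3 → formula holds.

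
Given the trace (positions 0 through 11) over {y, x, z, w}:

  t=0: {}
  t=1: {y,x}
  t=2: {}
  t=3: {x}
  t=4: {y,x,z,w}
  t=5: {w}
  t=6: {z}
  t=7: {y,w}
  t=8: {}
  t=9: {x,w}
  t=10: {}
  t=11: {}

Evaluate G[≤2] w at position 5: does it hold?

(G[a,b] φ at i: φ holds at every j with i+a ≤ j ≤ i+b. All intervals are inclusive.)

No

Check w at every j in [5,7]:
  j=5: true
  j=6: false
  j=7: true
Fails at j=6 → formula fails.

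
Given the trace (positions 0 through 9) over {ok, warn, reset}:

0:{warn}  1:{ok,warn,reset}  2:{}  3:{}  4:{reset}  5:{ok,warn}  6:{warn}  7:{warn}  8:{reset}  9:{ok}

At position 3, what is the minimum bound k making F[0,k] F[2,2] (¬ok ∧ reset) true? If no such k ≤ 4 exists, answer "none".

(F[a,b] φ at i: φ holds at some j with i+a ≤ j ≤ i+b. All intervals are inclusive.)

3

Scan j = 3,4,… for F[2,2] (¬ok ∧ reset):
  j=3: fails
  j=4: fails
  j=5: fails
  j=6: holds
First hit at j=6, so smallest k = 6-3 = 3.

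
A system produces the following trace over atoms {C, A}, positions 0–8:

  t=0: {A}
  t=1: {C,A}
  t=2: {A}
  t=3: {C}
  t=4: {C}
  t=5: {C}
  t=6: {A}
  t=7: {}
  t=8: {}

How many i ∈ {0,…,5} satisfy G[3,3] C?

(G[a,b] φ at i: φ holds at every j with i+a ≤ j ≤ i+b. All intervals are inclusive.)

3

Evaluate at each i in [0,5]:
  i=0: ✓ (all of [3,3])
  i=1: ✓ (all of [4,4])
  i=2: ✓ (all of [5,5])
  i=3: ✗ (fails at j=6)
  i=4: ✗ (fails at j=7)
  i=5: ✗ (fails at j=8)
Positions where it holds: {0, 1, 2} → 3.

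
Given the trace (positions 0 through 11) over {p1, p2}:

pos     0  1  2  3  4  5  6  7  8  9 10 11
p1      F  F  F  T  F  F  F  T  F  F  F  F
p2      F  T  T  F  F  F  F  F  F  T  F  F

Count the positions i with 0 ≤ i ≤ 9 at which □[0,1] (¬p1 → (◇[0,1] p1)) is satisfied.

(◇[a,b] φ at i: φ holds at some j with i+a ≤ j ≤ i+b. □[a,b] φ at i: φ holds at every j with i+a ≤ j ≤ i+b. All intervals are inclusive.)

2

Evaluate at each i in [0,9]:
  i=0: ✗ (fails at j=0)
  i=1: ✗ (fails at j=1)
  i=2: ✓ (all of [2,3])
  i=3: ✗ (fails at j=4)
  i=4: ✗ (fails at j=4)
  i=5: ✗ (fails at j=5)
  i=6: ✓ (all of [6,7])
  i=7: ✗ (fails at j=8)
  i=8: ✗ (fails at j=8)
  i=9: ✗ (fails at j=9)
Positions where it holds: {2, 6} → 2.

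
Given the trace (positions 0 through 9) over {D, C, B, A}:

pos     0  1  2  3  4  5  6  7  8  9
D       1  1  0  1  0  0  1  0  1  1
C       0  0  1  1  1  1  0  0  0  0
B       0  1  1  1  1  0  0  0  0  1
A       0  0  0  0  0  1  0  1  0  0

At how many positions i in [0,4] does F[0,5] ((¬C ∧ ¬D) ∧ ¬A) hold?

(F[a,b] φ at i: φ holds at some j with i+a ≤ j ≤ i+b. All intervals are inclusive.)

0

Evaluate at each i in [0,4]:
  i=0: ✗ (none in [0,5])
  i=1: ✗ (none in [1,6])
  i=2: ✗ (none in [2,7])
  i=3: ✗ (none in [3,8])
  i=4: ✗ (none in [4,9])
Positions where it holds: {} → 0.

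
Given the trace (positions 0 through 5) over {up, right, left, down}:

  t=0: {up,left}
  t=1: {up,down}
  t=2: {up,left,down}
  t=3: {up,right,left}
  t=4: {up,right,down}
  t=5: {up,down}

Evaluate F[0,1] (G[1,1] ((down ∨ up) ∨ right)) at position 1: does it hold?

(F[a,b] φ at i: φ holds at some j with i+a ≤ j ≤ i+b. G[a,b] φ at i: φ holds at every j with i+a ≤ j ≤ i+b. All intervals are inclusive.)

Check G[1,1] ((down ∨ up) ∨ right) at each j in [1,2]:
  j=1: holds on [2,2]
  j=2: holds on [3,3]
Found at j=1 → formula holds.

Holds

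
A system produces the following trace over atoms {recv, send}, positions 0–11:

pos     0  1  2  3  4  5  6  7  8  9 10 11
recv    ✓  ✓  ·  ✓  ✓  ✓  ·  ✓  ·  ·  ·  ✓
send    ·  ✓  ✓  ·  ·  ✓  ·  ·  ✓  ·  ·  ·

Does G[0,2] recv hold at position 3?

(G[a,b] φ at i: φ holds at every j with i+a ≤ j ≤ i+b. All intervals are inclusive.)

Check recv at every j in [3,5]:
  j=3: true
  j=4: true
  j=5: true
All positions satisfy it → formula holds.

Holds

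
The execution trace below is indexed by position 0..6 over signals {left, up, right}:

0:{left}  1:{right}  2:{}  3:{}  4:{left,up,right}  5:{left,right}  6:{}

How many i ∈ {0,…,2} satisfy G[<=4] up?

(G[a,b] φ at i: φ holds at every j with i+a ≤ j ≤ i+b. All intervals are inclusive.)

0

Evaluate at each i in [0,2]:
  i=0: ✗ (fails at j=0)
  i=1: ✗ (fails at j=1)
  i=2: ✗ (fails at j=2)
Positions where it holds: {} → 0.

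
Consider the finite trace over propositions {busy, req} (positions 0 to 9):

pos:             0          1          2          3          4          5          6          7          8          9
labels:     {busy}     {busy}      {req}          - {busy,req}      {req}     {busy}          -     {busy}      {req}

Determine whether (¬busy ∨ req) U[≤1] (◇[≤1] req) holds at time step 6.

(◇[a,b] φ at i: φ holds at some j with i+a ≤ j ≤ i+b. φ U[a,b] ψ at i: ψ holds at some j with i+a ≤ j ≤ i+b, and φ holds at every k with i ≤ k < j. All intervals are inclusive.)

Need some j in [6,7] with ◇[≤1] req, and (¬busy ∨ req) at every k in [6,j-1].
  j=6: ◇[≤1] req — fails (none in [6,7]).
  j=7: ◇[≤1] req — fails (none in [7,8]).
No j in the window works → until fails.

No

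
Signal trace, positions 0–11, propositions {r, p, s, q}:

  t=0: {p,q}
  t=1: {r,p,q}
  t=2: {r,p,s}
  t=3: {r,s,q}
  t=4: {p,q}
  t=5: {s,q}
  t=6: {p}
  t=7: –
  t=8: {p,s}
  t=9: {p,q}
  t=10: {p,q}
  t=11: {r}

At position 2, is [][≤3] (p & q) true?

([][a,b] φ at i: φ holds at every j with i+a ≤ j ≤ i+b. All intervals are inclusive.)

Check (p & q) at every j in [2,5]:
  j=2: false
  j=3: false
  j=4: true
  j=5: false
Fails at j=2 → formula fails.

No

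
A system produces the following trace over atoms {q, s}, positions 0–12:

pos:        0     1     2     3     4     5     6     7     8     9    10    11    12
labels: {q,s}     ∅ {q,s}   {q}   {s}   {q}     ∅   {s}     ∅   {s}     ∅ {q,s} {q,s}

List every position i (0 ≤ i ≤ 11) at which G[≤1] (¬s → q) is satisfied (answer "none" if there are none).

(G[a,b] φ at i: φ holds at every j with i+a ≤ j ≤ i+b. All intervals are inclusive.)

2, 3, 4, 11

Evaluate at each i in [0,11]:
  i=0: ✗ (fails at j=1)
  i=1: ✗ (fails at j=1)
  i=2: ✓ (all of [2,3])
  i=3: ✓ (all of [3,4])
  i=4: ✓ (all of [4,5])
  i=5: ✗ (fails at j=6)
  i=6: ✗ (fails at j=6)
  i=7: ✗ (fails at j=8)
  i=8: ✗ (fails at j=8)
  i=9: ✗ (fails at j=10)
  i=10: ✗ (fails at j=10)
  i=11: ✓ (all of [11,12])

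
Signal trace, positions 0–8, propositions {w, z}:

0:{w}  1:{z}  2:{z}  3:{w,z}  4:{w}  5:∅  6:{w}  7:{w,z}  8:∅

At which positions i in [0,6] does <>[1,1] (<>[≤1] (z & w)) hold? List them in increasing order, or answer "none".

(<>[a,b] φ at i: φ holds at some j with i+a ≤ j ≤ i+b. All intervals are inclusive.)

Evaluate at each i in [0,6]:
  i=0: ✗ (none in [1,1])
  i=1: ✓ (witness j=2)
  i=2: ✓ (witness j=3)
  i=3: ✗ (none in [4,4])
  i=4: ✗ (none in [5,5])
  i=5: ✓ (witness j=6)
  i=6: ✓ (witness j=7)

1, 2, 5, 6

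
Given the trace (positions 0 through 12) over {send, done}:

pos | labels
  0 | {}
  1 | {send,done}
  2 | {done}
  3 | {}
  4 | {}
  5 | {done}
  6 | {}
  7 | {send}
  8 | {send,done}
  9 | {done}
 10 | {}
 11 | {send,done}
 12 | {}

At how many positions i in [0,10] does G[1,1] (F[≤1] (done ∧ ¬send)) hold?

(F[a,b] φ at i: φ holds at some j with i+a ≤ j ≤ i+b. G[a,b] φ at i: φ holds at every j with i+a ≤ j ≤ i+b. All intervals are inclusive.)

Evaluate at each i in [0,10]:
  i=0: ✓ (all of [1,1])
  i=1: ✓ (all of [2,2])
  i=2: ✗ (fails at j=3)
  i=3: ✓ (all of [4,4])
  i=4: ✓ (all of [5,5])
  i=5: ✗ (fails at j=6)
  i=6: ✗ (fails at j=7)
  i=7: ✓ (all of [8,8])
  i=8: ✓ (all of [9,9])
  i=9: ✗ (fails at j=10)
  i=10: ✗ (fails at j=11)
Positions where it holds: {0, 1, 3, 4, 7, 8} → 6.

6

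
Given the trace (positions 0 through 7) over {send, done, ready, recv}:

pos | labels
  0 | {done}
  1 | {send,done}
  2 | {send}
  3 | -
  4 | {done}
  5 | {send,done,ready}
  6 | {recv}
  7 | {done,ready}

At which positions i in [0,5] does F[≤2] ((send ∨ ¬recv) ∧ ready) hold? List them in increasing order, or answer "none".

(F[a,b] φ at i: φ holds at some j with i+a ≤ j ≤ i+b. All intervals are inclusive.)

Evaluate at each i in [0,5]:
  i=0: ✗ (none in [0,2])
  i=1: ✗ (none in [1,3])
  i=2: ✗ (none in [2,4])
  i=3: ✓ (witness j=5)
  i=4: ✓ (witness j=5)
  i=5: ✓ (witness j=5)

3, 4, 5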